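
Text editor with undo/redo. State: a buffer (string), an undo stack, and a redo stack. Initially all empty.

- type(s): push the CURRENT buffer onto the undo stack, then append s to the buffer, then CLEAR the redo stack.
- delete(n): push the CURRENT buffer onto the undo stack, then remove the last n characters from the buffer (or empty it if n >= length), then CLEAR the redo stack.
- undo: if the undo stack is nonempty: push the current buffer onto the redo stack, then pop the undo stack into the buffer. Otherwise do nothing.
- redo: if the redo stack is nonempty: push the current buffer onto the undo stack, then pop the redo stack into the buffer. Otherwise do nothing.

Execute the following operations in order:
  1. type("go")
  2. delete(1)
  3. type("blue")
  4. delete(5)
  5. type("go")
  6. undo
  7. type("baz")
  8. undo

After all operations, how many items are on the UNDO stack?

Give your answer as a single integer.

After op 1 (type): buf='go' undo_depth=1 redo_depth=0
After op 2 (delete): buf='g' undo_depth=2 redo_depth=0
After op 3 (type): buf='gblue' undo_depth=3 redo_depth=0
After op 4 (delete): buf='(empty)' undo_depth=4 redo_depth=0
After op 5 (type): buf='go' undo_depth=5 redo_depth=0
After op 6 (undo): buf='(empty)' undo_depth=4 redo_depth=1
After op 7 (type): buf='baz' undo_depth=5 redo_depth=0
After op 8 (undo): buf='(empty)' undo_depth=4 redo_depth=1

Answer: 4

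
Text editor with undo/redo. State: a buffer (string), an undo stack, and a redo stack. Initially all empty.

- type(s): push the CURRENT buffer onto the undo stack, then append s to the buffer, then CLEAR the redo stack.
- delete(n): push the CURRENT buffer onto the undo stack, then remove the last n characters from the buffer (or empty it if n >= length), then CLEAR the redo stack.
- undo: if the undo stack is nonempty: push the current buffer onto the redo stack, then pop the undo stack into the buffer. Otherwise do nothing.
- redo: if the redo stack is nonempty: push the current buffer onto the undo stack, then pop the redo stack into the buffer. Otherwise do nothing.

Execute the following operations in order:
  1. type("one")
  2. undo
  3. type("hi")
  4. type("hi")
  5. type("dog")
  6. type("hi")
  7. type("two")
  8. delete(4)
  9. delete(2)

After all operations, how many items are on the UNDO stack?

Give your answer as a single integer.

After op 1 (type): buf='one' undo_depth=1 redo_depth=0
After op 2 (undo): buf='(empty)' undo_depth=0 redo_depth=1
After op 3 (type): buf='hi' undo_depth=1 redo_depth=0
After op 4 (type): buf='hihi' undo_depth=2 redo_depth=0
After op 5 (type): buf='hihidog' undo_depth=3 redo_depth=0
After op 6 (type): buf='hihidoghi' undo_depth=4 redo_depth=0
After op 7 (type): buf='hihidoghitwo' undo_depth=5 redo_depth=0
After op 8 (delete): buf='hihidogh' undo_depth=6 redo_depth=0
After op 9 (delete): buf='hihido' undo_depth=7 redo_depth=0

Answer: 7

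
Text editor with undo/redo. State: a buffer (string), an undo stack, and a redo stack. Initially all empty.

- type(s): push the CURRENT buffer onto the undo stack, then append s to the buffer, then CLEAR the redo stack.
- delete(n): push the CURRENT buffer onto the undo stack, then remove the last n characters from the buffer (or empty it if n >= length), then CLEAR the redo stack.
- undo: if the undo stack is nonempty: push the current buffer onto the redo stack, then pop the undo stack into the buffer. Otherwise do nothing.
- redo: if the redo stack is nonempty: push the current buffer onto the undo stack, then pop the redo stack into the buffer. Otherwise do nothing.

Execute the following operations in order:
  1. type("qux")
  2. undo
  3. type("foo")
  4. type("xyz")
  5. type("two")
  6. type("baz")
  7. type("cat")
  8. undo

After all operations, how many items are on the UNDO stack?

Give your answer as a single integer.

After op 1 (type): buf='qux' undo_depth=1 redo_depth=0
After op 2 (undo): buf='(empty)' undo_depth=0 redo_depth=1
After op 3 (type): buf='foo' undo_depth=1 redo_depth=0
After op 4 (type): buf='fooxyz' undo_depth=2 redo_depth=0
After op 5 (type): buf='fooxyztwo' undo_depth=3 redo_depth=0
After op 6 (type): buf='fooxyztwobaz' undo_depth=4 redo_depth=0
After op 7 (type): buf='fooxyztwobazcat' undo_depth=5 redo_depth=0
After op 8 (undo): buf='fooxyztwobaz' undo_depth=4 redo_depth=1

Answer: 4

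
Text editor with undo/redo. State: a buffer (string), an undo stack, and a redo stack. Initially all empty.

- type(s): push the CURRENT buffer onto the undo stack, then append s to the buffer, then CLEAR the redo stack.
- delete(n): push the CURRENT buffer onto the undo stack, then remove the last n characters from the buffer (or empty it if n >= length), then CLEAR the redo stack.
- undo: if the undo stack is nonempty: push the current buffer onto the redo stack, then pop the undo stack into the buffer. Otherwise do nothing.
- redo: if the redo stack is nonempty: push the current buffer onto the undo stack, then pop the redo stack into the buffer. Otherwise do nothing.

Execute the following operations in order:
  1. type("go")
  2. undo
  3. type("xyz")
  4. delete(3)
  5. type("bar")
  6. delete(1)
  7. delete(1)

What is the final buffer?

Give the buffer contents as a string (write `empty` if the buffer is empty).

After op 1 (type): buf='go' undo_depth=1 redo_depth=0
After op 2 (undo): buf='(empty)' undo_depth=0 redo_depth=1
After op 3 (type): buf='xyz' undo_depth=1 redo_depth=0
After op 4 (delete): buf='(empty)' undo_depth=2 redo_depth=0
After op 5 (type): buf='bar' undo_depth=3 redo_depth=0
After op 6 (delete): buf='ba' undo_depth=4 redo_depth=0
After op 7 (delete): buf='b' undo_depth=5 redo_depth=0

Answer: b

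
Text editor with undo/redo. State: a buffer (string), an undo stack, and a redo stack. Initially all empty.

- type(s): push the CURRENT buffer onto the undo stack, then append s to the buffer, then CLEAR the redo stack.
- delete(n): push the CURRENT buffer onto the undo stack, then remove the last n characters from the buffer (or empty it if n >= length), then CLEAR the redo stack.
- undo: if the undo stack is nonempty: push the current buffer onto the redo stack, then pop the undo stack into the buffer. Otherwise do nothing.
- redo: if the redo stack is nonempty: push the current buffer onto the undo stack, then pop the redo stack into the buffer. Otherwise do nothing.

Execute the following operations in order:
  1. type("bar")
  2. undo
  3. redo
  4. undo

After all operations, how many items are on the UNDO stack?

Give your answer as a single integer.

Answer: 0

Derivation:
After op 1 (type): buf='bar' undo_depth=1 redo_depth=0
After op 2 (undo): buf='(empty)' undo_depth=0 redo_depth=1
After op 3 (redo): buf='bar' undo_depth=1 redo_depth=0
After op 4 (undo): buf='(empty)' undo_depth=0 redo_depth=1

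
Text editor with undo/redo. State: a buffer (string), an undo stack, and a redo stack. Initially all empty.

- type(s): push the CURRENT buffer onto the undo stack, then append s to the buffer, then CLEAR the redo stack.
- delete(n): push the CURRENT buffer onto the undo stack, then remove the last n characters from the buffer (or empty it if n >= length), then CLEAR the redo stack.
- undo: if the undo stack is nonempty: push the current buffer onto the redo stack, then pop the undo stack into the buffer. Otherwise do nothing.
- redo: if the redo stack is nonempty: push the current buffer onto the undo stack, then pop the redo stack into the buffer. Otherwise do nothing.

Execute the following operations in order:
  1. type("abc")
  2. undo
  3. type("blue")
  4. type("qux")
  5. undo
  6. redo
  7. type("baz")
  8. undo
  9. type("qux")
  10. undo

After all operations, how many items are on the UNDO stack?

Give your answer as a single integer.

After op 1 (type): buf='abc' undo_depth=1 redo_depth=0
After op 2 (undo): buf='(empty)' undo_depth=0 redo_depth=1
After op 3 (type): buf='blue' undo_depth=1 redo_depth=0
After op 4 (type): buf='bluequx' undo_depth=2 redo_depth=0
After op 5 (undo): buf='blue' undo_depth=1 redo_depth=1
After op 6 (redo): buf='bluequx' undo_depth=2 redo_depth=0
After op 7 (type): buf='bluequxbaz' undo_depth=3 redo_depth=0
After op 8 (undo): buf='bluequx' undo_depth=2 redo_depth=1
After op 9 (type): buf='bluequxqux' undo_depth=3 redo_depth=0
After op 10 (undo): buf='bluequx' undo_depth=2 redo_depth=1

Answer: 2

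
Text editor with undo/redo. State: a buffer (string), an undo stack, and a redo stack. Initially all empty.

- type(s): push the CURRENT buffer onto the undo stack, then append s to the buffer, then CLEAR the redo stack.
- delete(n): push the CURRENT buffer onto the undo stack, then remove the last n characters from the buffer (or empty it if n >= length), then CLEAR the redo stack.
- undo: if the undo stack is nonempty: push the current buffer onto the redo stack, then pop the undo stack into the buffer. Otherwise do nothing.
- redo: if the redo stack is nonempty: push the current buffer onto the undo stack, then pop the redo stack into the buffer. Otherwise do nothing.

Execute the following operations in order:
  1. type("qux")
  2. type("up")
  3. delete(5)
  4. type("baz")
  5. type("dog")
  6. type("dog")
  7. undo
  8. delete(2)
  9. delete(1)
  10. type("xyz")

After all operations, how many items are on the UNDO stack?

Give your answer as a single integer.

Answer: 8

Derivation:
After op 1 (type): buf='qux' undo_depth=1 redo_depth=0
After op 2 (type): buf='quxup' undo_depth=2 redo_depth=0
After op 3 (delete): buf='(empty)' undo_depth=3 redo_depth=0
After op 4 (type): buf='baz' undo_depth=4 redo_depth=0
After op 5 (type): buf='bazdog' undo_depth=5 redo_depth=0
After op 6 (type): buf='bazdogdog' undo_depth=6 redo_depth=0
After op 7 (undo): buf='bazdog' undo_depth=5 redo_depth=1
After op 8 (delete): buf='bazd' undo_depth=6 redo_depth=0
After op 9 (delete): buf='baz' undo_depth=7 redo_depth=0
After op 10 (type): buf='bazxyz' undo_depth=8 redo_depth=0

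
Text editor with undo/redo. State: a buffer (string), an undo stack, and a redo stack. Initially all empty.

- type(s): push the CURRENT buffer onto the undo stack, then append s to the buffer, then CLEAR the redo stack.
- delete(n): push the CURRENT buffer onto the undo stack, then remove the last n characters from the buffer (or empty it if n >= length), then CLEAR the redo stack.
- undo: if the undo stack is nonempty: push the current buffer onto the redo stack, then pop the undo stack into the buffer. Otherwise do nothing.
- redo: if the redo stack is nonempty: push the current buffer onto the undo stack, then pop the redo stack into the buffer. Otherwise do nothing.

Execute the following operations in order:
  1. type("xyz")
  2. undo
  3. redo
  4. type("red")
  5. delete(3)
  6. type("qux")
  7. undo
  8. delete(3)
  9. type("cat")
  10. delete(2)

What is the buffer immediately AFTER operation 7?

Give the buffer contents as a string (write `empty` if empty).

After op 1 (type): buf='xyz' undo_depth=1 redo_depth=0
After op 2 (undo): buf='(empty)' undo_depth=0 redo_depth=1
After op 3 (redo): buf='xyz' undo_depth=1 redo_depth=0
After op 4 (type): buf='xyzred' undo_depth=2 redo_depth=0
After op 5 (delete): buf='xyz' undo_depth=3 redo_depth=0
After op 6 (type): buf='xyzqux' undo_depth=4 redo_depth=0
After op 7 (undo): buf='xyz' undo_depth=3 redo_depth=1

Answer: xyz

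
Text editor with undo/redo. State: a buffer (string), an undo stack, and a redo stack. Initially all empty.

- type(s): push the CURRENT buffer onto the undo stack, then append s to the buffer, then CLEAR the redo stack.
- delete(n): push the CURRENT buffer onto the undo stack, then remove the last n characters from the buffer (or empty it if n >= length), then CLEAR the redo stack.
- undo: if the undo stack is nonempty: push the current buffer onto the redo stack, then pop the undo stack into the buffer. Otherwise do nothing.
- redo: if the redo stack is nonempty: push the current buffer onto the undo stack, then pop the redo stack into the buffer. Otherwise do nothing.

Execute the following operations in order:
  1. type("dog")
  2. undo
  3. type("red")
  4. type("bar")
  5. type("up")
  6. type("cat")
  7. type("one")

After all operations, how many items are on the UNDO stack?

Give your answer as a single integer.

Answer: 5

Derivation:
After op 1 (type): buf='dog' undo_depth=1 redo_depth=0
After op 2 (undo): buf='(empty)' undo_depth=0 redo_depth=1
After op 3 (type): buf='red' undo_depth=1 redo_depth=0
After op 4 (type): buf='redbar' undo_depth=2 redo_depth=0
After op 5 (type): buf='redbarup' undo_depth=3 redo_depth=0
After op 6 (type): buf='redbarupcat' undo_depth=4 redo_depth=0
After op 7 (type): buf='redbarupcatone' undo_depth=5 redo_depth=0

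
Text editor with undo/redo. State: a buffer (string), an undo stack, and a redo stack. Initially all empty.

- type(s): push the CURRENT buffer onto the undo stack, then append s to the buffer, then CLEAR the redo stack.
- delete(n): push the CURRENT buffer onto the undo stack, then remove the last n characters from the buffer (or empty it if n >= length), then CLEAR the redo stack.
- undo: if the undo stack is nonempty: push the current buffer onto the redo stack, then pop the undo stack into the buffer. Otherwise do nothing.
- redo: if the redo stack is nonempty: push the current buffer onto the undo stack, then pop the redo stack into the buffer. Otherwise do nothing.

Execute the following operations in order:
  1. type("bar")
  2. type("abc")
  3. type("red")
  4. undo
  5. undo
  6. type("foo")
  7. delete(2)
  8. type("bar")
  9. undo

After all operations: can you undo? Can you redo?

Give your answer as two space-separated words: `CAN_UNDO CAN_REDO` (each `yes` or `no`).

Answer: yes yes

Derivation:
After op 1 (type): buf='bar' undo_depth=1 redo_depth=0
After op 2 (type): buf='barabc' undo_depth=2 redo_depth=0
After op 3 (type): buf='barabcred' undo_depth=3 redo_depth=0
After op 4 (undo): buf='barabc' undo_depth=2 redo_depth=1
After op 5 (undo): buf='bar' undo_depth=1 redo_depth=2
After op 6 (type): buf='barfoo' undo_depth=2 redo_depth=0
After op 7 (delete): buf='barf' undo_depth=3 redo_depth=0
After op 8 (type): buf='barfbar' undo_depth=4 redo_depth=0
After op 9 (undo): buf='barf' undo_depth=3 redo_depth=1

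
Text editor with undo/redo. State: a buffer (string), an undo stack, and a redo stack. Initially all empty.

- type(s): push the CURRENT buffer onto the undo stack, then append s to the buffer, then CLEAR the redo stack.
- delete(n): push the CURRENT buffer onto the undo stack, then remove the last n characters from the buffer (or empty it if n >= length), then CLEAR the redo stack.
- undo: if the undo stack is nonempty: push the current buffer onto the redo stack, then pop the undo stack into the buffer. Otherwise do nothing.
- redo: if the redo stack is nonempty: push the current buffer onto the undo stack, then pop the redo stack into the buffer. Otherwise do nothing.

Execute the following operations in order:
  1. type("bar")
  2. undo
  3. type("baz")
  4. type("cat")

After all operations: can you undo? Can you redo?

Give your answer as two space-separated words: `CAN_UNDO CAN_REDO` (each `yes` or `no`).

After op 1 (type): buf='bar' undo_depth=1 redo_depth=0
After op 2 (undo): buf='(empty)' undo_depth=0 redo_depth=1
After op 3 (type): buf='baz' undo_depth=1 redo_depth=0
After op 4 (type): buf='bazcat' undo_depth=2 redo_depth=0

Answer: yes no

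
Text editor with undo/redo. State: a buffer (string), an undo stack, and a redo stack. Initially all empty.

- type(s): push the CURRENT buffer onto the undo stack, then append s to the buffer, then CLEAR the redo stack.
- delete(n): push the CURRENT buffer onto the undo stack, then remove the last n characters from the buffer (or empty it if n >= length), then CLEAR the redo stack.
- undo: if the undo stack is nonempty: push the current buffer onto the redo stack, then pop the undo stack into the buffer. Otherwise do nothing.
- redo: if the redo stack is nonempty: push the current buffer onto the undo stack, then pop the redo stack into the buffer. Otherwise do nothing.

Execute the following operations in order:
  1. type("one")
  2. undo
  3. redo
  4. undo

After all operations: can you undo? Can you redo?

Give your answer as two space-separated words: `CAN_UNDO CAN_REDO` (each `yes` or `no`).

Answer: no yes

Derivation:
After op 1 (type): buf='one' undo_depth=1 redo_depth=0
After op 2 (undo): buf='(empty)' undo_depth=0 redo_depth=1
After op 3 (redo): buf='one' undo_depth=1 redo_depth=0
After op 4 (undo): buf='(empty)' undo_depth=0 redo_depth=1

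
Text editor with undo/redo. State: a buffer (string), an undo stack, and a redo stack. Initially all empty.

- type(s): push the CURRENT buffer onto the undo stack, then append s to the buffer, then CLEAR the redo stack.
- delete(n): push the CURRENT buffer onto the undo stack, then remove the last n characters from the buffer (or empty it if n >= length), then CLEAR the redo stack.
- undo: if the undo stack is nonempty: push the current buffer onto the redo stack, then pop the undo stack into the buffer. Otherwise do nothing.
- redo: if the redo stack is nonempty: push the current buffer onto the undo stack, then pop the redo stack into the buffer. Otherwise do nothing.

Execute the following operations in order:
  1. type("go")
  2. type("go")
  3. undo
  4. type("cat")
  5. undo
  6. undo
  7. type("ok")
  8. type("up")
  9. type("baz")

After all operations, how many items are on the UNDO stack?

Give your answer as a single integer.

Answer: 3

Derivation:
After op 1 (type): buf='go' undo_depth=1 redo_depth=0
After op 2 (type): buf='gogo' undo_depth=2 redo_depth=0
After op 3 (undo): buf='go' undo_depth=1 redo_depth=1
After op 4 (type): buf='gocat' undo_depth=2 redo_depth=0
After op 5 (undo): buf='go' undo_depth=1 redo_depth=1
After op 6 (undo): buf='(empty)' undo_depth=0 redo_depth=2
After op 7 (type): buf='ok' undo_depth=1 redo_depth=0
After op 8 (type): buf='okup' undo_depth=2 redo_depth=0
After op 9 (type): buf='okupbaz' undo_depth=3 redo_depth=0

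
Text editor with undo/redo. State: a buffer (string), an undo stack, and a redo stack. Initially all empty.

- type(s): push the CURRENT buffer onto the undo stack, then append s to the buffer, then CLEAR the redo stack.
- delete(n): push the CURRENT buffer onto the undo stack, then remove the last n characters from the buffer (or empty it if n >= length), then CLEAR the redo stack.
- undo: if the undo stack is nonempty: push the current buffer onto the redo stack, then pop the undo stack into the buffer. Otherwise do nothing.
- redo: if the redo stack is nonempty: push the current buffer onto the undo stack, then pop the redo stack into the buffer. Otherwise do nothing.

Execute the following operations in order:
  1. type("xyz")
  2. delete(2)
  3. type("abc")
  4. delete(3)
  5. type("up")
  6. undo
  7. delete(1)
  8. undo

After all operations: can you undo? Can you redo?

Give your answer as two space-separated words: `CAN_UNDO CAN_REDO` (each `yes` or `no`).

After op 1 (type): buf='xyz' undo_depth=1 redo_depth=0
After op 2 (delete): buf='x' undo_depth=2 redo_depth=0
After op 3 (type): buf='xabc' undo_depth=3 redo_depth=0
After op 4 (delete): buf='x' undo_depth=4 redo_depth=0
After op 5 (type): buf='xup' undo_depth=5 redo_depth=0
After op 6 (undo): buf='x' undo_depth=4 redo_depth=1
After op 7 (delete): buf='(empty)' undo_depth=5 redo_depth=0
After op 8 (undo): buf='x' undo_depth=4 redo_depth=1

Answer: yes yes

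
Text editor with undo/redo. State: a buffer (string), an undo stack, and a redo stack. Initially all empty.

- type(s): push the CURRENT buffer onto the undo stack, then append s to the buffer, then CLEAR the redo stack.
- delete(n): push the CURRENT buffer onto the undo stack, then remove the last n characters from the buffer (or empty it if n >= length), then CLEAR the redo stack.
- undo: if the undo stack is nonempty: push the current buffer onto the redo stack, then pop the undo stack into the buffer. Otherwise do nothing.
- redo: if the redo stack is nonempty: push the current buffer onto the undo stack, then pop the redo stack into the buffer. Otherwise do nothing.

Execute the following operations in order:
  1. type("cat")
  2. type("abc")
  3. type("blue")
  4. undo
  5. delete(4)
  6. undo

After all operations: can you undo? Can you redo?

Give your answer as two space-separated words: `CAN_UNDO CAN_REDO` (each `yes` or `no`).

Answer: yes yes

Derivation:
After op 1 (type): buf='cat' undo_depth=1 redo_depth=0
After op 2 (type): buf='catabc' undo_depth=2 redo_depth=0
After op 3 (type): buf='catabcblue' undo_depth=3 redo_depth=0
After op 4 (undo): buf='catabc' undo_depth=2 redo_depth=1
After op 5 (delete): buf='ca' undo_depth=3 redo_depth=0
After op 6 (undo): buf='catabc' undo_depth=2 redo_depth=1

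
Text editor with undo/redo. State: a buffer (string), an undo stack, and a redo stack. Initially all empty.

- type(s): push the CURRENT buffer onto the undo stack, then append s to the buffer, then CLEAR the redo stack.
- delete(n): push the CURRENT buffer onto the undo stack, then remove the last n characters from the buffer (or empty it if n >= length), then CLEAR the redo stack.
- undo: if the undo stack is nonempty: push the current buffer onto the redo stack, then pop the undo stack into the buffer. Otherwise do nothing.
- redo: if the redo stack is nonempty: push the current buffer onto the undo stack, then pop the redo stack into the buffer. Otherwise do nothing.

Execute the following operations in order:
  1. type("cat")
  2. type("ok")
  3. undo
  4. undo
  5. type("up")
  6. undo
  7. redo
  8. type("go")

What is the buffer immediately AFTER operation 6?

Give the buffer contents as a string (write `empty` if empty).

After op 1 (type): buf='cat' undo_depth=1 redo_depth=0
After op 2 (type): buf='catok' undo_depth=2 redo_depth=0
After op 3 (undo): buf='cat' undo_depth=1 redo_depth=1
After op 4 (undo): buf='(empty)' undo_depth=0 redo_depth=2
After op 5 (type): buf='up' undo_depth=1 redo_depth=0
After op 6 (undo): buf='(empty)' undo_depth=0 redo_depth=1

Answer: empty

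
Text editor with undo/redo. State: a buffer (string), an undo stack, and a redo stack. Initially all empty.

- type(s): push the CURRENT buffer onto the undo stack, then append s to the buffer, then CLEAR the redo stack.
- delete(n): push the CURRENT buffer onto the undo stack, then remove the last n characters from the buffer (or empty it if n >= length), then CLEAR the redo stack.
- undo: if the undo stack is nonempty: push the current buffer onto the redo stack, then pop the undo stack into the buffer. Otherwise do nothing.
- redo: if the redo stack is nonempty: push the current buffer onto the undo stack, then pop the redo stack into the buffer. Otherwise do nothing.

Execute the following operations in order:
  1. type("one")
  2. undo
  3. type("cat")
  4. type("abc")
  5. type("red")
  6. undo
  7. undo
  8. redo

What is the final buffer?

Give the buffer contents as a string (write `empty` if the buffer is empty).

After op 1 (type): buf='one' undo_depth=1 redo_depth=0
After op 2 (undo): buf='(empty)' undo_depth=0 redo_depth=1
After op 3 (type): buf='cat' undo_depth=1 redo_depth=0
After op 4 (type): buf='catabc' undo_depth=2 redo_depth=0
After op 5 (type): buf='catabcred' undo_depth=3 redo_depth=0
After op 6 (undo): buf='catabc' undo_depth=2 redo_depth=1
After op 7 (undo): buf='cat' undo_depth=1 redo_depth=2
After op 8 (redo): buf='catabc' undo_depth=2 redo_depth=1

Answer: catabc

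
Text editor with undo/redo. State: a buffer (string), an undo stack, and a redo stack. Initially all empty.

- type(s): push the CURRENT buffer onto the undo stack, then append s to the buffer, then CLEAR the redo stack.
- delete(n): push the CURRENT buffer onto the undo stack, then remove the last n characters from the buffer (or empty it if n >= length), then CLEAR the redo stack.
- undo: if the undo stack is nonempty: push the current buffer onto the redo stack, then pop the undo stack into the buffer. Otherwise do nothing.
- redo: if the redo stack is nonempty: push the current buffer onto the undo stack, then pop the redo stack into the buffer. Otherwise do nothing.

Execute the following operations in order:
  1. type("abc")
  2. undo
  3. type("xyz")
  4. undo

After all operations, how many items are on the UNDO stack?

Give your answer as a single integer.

After op 1 (type): buf='abc' undo_depth=1 redo_depth=0
After op 2 (undo): buf='(empty)' undo_depth=0 redo_depth=1
After op 3 (type): buf='xyz' undo_depth=1 redo_depth=0
After op 4 (undo): buf='(empty)' undo_depth=0 redo_depth=1

Answer: 0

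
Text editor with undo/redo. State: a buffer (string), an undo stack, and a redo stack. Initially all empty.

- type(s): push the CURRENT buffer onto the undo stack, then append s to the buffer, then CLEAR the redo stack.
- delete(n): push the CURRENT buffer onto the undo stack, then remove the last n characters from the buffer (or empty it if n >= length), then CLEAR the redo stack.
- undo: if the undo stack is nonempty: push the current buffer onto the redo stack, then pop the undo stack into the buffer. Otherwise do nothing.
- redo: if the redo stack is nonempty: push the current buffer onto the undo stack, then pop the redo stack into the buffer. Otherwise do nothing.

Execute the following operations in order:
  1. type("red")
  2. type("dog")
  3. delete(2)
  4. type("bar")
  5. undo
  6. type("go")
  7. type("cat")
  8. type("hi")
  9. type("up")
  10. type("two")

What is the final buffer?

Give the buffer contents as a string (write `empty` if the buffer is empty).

Answer: reddgocathiuptwo

Derivation:
After op 1 (type): buf='red' undo_depth=1 redo_depth=0
After op 2 (type): buf='reddog' undo_depth=2 redo_depth=0
After op 3 (delete): buf='redd' undo_depth=3 redo_depth=0
After op 4 (type): buf='reddbar' undo_depth=4 redo_depth=0
After op 5 (undo): buf='redd' undo_depth=3 redo_depth=1
After op 6 (type): buf='reddgo' undo_depth=4 redo_depth=0
After op 7 (type): buf='reddgocat' undo_depth=5 redo_depth=0
After op 8 (type): buf='reddgocathi' undo_depth=6 redo_depth=0
After op 9 (type): buf='reddgocathiup' undo_depth=7 redo_depth=0
After op 10 (type): buf='reddgocathiuptwo' undo_depth=8 redo_depth=0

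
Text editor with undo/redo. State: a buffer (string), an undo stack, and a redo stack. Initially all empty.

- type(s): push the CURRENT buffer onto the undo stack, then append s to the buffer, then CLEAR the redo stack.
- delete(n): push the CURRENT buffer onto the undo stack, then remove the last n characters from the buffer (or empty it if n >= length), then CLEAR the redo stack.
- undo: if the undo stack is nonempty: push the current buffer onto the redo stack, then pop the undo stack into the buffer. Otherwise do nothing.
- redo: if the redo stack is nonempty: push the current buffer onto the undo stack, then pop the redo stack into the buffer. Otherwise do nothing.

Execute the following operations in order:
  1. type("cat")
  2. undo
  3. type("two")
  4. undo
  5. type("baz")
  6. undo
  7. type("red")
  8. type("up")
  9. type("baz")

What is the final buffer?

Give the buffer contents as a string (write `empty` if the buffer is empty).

After op 1 (type): buf='cat' undo_depth=1 redo_depth=0
After op 2 (undo): buf='(empty)' undo_depth=0 redo_depth=1
After op 3 (type): buf='two' undo_depth=1 redo_depth=0
After op 4 (undo): buf='(empty)' undo_depth=0 redo_depth=1
After op 5 (type): buf='baz' undo_depth=1 redo_depth=0
After op 6 (undo): buf='(empty)' undo_depth=0 redo_depth=1
After op 7 (type): buf='red' undo_depth=1 redo_depth=0
After op 8 (type): buf='redup' undo_depth=2 redo_depth=0
After op 9 (type): buf='redupbaz' undo_depth=3 redo_depth=0

Answer: redupbaz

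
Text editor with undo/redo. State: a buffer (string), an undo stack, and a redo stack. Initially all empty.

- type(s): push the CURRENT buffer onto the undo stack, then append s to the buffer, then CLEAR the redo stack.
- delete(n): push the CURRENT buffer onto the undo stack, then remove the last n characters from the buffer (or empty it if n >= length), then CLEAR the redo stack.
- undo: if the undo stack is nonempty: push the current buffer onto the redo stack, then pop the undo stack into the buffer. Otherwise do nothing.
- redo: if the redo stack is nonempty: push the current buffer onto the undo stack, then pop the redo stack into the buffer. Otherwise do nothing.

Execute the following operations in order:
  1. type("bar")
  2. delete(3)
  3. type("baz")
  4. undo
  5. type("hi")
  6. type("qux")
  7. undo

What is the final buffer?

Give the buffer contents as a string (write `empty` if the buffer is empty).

Answer: hi

Derivation:
After op 1 (type): buf='bar' undo_depth=1 redo_depth=0
After op 2 (delete): buf='(empty)' undo_depth=2 redo_depth=0
After op 3 (type): buf='baz' undo_depth=3 redo_depth=0
After op 4 (undo): buf='(empty)' undo_depth=2 redo_depth=1
After op 5 (type): buf='hi' undo_depth=3 redo_depth=0
After op 6 (type): buf='hiqux' undo_depth=4 redo_depth=0
After op 7 (undo): buf='hi' undo_depth=3 redo_depth=1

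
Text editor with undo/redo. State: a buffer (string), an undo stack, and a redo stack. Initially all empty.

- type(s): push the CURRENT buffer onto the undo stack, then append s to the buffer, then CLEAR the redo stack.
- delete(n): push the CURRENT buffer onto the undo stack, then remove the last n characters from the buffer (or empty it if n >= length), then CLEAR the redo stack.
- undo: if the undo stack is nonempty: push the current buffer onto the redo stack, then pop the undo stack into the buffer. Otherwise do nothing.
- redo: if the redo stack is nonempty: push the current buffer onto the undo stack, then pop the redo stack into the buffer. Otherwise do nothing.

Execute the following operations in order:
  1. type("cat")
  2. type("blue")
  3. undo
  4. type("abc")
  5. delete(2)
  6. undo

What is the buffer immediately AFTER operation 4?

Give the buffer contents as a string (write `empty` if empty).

After op 1 (type): buf='cat' undo_depth=1 redo_depth=0
After op 2 (type): buf='catblue' undo_depth=2 redo_depth=0
After op 3 (undo): buf='cat' undo_depth=1 redo_depth=1
After op 4 (type): buf='catabc' undo_depth=2 redo_depth=0

Answer: catabc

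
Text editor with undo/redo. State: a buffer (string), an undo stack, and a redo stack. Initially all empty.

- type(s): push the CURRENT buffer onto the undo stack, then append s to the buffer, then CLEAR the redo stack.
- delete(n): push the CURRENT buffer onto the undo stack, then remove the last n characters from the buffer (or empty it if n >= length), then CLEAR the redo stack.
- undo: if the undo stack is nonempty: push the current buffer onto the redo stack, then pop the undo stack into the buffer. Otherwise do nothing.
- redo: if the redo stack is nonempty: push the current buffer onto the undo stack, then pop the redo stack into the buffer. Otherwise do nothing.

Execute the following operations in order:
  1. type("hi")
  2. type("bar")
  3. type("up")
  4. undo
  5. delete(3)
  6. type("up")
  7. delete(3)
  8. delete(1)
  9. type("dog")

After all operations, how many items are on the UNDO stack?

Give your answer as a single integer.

Answer: 7

Derivation:
After op 1 (type): buf='hi' undo_depth=1 redo_depth=0
After op 2 (type): buf='hibar' undo_depth=2 redo_depth=0
After op 3 (type): buf='hibarup' undo_depth=3 redo_depth=0
After op 4 (undo): buf='hibar' undo_depth=2 redo_depth=1
After op 5 (delete): buf='hi' undo_depth=3 redo_depth=0
After op 6 (type): buf='hiup' undo_depth=4 redo_depth=0
After op 7 (delete): buf='h' undo_depth=5 redo_depth=0
After op 8 (delete): buf='(empty)' undo_depth=6 redo_depth=0
After op 9 (type): buf='dog' undo_depth=7 redo_depth=0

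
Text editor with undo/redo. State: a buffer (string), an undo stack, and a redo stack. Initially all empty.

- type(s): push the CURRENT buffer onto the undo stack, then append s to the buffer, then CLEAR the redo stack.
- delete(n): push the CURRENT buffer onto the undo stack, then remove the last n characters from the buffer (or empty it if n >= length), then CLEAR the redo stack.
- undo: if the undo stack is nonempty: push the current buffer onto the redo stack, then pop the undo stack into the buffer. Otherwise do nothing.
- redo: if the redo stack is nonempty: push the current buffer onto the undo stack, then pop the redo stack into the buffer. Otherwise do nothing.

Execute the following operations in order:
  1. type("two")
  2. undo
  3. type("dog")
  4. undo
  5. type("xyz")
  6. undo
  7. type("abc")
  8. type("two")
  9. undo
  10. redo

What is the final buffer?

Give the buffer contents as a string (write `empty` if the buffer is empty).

Answer: abctwo

Derivation:
After op 1 (type): buf='two' undo_depth=1 redo_depth=0
After op 2 (undo): buf='(empty)' undo_depth=0 redo_depth=1
After op 3 (type): buf='dog' undo_depth=1 redo_depth=0
After op 4 (undo): buf='(empty)' undo_depth=0 redo_depth=1
After op 5 (type): buf='xyz' undo_depth=1 redo_depth=0
After op 6 (undo): buf='(empty)' undo_depth=0 redo_depth=1
After op 7 (type): buf='abc' undo_depth=1 redo_depth=0
After op 8 (type): buf='abctwo' undo_depth=2 redo_depth=0
After op 9 (undo): buf='abc' undo_depth=1 redo_depth=1
After op 10 (redo): buf='abctwo' undo_depth=2 redo_depth=0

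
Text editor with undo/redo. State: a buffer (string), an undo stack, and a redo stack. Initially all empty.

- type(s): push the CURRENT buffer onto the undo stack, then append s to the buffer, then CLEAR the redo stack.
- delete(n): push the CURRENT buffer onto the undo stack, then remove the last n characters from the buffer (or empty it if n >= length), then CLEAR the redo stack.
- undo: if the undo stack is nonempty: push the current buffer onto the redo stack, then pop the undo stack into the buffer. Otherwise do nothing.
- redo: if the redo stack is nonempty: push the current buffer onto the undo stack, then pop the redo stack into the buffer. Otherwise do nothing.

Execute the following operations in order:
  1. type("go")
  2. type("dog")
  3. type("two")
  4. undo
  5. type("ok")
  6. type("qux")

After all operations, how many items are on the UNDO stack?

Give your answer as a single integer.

After op 1 (type): buf='go' undo_depth=1 redo_depth=0
After op 2 (type): buf='godog' undo_depth=2 redo_depth=0
After op 3 (type): buf='godogtwo' undo_depth=3 redo_depth=0
After op 4 (undo): buf='godog' undo_depth=2 redo_depth=1
After op 5 (type): buf='godogok' undo_depth=3 redo_depth=0
After op 6 (type): buf='godogokqux' undo_depth=4 redo_depth=0

Answer: 4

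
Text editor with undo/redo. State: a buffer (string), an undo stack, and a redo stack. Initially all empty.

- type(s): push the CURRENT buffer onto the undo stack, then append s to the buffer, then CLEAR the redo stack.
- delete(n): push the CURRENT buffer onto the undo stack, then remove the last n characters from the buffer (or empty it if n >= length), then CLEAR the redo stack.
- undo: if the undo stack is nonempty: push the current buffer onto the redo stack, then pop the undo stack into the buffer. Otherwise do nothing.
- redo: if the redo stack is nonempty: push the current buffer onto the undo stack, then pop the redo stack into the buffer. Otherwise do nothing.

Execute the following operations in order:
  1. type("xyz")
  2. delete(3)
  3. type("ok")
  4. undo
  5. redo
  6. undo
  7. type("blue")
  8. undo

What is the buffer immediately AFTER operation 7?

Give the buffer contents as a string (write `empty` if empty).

After op 1 (type): buf='xyz' undo_depth=1 redo_depth=0
After op 2 (delete): buf='(empty)' undo_depth=2 redo_depth=0
After op 3 (type): buf='ok' undo_depth=3 redo_depth=0
After op 4 (undo): buf='(empty)' undo_depth=2 redo_depth=1
After op 5 (redo): buf='ok' undo_depth=3 redo_depth=0
After op 6 (undo): buf='(empty)' undo_depth=2 redo_depth=1
After op 7 (type): buf='blue' undo_depth=3 redo_depth=0

Answer: blue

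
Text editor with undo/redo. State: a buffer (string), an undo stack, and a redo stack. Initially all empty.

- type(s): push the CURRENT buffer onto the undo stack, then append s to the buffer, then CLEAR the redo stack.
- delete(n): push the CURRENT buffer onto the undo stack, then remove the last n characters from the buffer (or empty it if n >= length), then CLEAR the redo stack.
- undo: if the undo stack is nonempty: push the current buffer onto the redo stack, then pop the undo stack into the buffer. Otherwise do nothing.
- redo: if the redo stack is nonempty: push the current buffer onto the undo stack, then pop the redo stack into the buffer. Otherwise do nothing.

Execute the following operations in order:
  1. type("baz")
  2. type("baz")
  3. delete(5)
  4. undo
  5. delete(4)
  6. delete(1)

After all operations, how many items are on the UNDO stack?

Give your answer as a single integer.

Answer: 4

Derivation:
After op 1 (type): buf='baz' undo_depth=1 redo_depth=0
After op 2 (type): buf='bazbaz' undo_depth=2 redo_depth=0
After op 3 (delete): buf='b' undo_depth=3 redo_depth=0
After op 4 (undo): buf='bazbaz' undo_depth=2 redo_depth=1
After op 5 (delete): buf='ba' undo_depth=3 redo_depth=0
After op 6 (delete): buf='b' undo_depth=4 redo_depth=0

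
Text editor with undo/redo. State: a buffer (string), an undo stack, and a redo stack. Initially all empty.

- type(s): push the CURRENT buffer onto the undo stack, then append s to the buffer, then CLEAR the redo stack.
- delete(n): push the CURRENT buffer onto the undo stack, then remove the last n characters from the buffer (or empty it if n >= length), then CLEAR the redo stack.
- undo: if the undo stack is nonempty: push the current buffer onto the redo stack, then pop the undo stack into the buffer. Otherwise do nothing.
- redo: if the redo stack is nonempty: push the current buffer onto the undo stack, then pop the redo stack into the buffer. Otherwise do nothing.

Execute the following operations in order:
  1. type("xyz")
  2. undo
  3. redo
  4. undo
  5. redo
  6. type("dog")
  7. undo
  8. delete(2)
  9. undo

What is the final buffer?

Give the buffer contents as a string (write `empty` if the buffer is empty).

Answer: xyz

Derivation:
After op 1 (type): buf='xyz' undo_depth=1 redo_depth=0
After op 2 (undo): buf='(empty)' undo_depth=0 redo_depth=1
After op 3 (redo): buf='xyz' undo_depth=1 redo_depth=0
After op 4 (undo): buf='(empty)' undo_depth=0 redo_depth=1
After op 5 (redo): buf='xyz' undo_depth=1 redo_depth=0
After op 6 (type): buf='xyzdog' undo_depth=2 redo_depth=0
After op 7 (undo): buf='xyz' undo_depth=1 redo_depth=1
After op 8 (delete): buf='x' undo_depth=2 redo_depth=0
After op 9 (undo): buf='xyz' undo_depth=1 redo_depth=1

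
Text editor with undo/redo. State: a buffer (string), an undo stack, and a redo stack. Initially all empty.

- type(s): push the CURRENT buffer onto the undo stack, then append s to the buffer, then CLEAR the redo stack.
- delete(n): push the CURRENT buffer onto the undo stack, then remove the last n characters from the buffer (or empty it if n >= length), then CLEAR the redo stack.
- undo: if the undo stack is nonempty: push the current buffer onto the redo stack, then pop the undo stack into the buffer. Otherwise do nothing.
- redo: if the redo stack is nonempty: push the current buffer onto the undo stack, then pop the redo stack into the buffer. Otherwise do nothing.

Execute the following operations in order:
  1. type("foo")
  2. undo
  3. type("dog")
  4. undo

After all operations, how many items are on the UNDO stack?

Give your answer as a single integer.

After op 1 (type): buf='foo' undo_depth=1 redo_depth=0
After op 2 (undo): buf='(empty)' undo_depth=0 redo_depth=1
After op 3 (type): buf='dog' undo_depth=1 redo_depth=0
After op 4 (undo): buf='(empty)' undo_depth=0 redo_depth=1

Answer: 0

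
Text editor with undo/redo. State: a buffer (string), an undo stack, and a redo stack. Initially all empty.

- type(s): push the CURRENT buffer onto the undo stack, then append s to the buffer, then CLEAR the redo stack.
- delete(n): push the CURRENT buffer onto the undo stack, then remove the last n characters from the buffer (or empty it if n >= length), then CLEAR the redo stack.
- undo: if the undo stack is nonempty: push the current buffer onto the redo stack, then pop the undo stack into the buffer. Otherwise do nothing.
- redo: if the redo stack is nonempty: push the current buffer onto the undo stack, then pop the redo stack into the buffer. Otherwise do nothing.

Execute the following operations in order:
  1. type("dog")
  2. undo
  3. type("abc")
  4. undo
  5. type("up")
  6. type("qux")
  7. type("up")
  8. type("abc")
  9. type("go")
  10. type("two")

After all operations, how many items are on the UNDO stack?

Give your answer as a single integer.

After op 1 (type): buf='dog' undo_depth=1 redo_depth=0
After op 2 (undo): buf='(empty)' undo_depth=0 redo_depth=1
After op 3 (type): buf='abc' undo_depth=1 redo_depth=0
After op 4 (undo): buf='(empty)' undo_depth=0 redo_depth=1
After op 5 (type): buf='up' undo_depth=1 redo_depth=0
After op 6 (type): buf='upqux' undo_depth=2 redo_depth=0
After op 7 (type): buf='upquxup' undo_depth=3 redo_depth=0
After op 8 (type): buf='upquxupabc' undo_depth=4 redo_depth=0
After op 9 (type): buf='upquxupabcgo' undo_depth=5 redo_depth=0
After op 10 (type): buf='upquxupabcgotwo' undo_depth=6 redo_depth=0

Answer: 6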